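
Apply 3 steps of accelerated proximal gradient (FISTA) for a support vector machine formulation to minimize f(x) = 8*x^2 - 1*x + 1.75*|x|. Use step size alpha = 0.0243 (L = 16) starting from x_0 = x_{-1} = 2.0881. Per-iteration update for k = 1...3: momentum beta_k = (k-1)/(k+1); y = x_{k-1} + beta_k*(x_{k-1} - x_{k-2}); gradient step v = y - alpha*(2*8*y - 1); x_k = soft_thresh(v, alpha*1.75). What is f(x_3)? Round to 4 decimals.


FISTA on f(x) = 8*x^2 - 1*x + 1.75*|x|
L = 16, alpha = 0.0243
Iteration 1: beta = 0.0, y = 2.0881 + 0.0*(2.0881 - 2.0881) = 2.0881
  grad(y) = 32.4096, v = y - alpha*grad = 1.3005
  prox(v) = soft_thresh(1.3005, 0.0425) = 1.258
Iteration 2: beta = 0.3333, y = 1.258 + 0.3333*(1.258 - 2.0881) = 0.9813
  grad(y) = 14.7013, v = y - alpha*grad = 0.6241
  prox(v) = soft_thresh(0.6241, 0.0425) = 0.5816
Iteration 3: beta = 0.5, y = 0.5816 + 0.5*(0.5816 - 1.258) = 0.2433
  grad(y) = 2.8933, v = y - alpha*grad = 0.173
  prox(v) = soft_thresh(0.173, 0.0425) = 0.1305
f(x_3) = 8*0.1305^2 - 1*0.1305 + 1.75*|0.1305| = 0.2341


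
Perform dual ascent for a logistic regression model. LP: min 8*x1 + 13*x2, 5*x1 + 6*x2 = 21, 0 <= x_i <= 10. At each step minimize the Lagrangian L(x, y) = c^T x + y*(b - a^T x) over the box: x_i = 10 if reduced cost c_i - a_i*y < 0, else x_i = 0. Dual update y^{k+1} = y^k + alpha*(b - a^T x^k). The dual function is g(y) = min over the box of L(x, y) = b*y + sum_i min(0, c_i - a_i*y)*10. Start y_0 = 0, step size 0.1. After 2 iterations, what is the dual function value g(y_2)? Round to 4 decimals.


Dual ascent for LP: min 8*x1 + 13*x2, 5*x1 + 6*x2 = 21, 0 <= x_i <= 10
Step 1: y^k = 0.0, reduced costs: (8.0, 13.0)
  x^k = (0.0, 0.0), subgradient = b - a^T x = 21.0
  y^{k+1} = 0.0 + 0.1*21.0 = 2.1
Step 2: y^k = 2.1, reduced costs: (-2.5, 0.4)
  x^k = (10.0, 0.0), subgradient = b - a^T x = -29.0
  y^{k+1} = 2.1 + 0.1*-29.0 = -0.8
Dual objective at y_2 = -0.8: reduced costs (12.0, 17.8), box minimizer x = (0.0, 0.0)
g(y_2) = b*y + (c1 - a1*y)*x1 + (c2 - a2*y)*x2 = 21*(-0.8) + 12.0*0.0 + 17.8*0.0 = -16.8 + 0.0 + 0.0 = -16.8


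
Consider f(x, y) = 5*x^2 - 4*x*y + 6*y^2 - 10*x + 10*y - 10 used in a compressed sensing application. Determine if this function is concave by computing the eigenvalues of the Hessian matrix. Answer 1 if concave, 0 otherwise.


The Hessian of f(x,y) = 5*x^2 - 4*x*y + 6*y^2 - 10*x + 10*y - 10 is:
H = [[10, -4], [-4, 12]]
Trace = 10 + 12 = 22
Determinant = 10*12 - (-4)^2 = 104
Discriminant = (22)^2 - 4*104 = 68.0
Eigenvalues: lambda_1 = 6.8769, lambda_2 = 15.1231
The function is not concave.

0


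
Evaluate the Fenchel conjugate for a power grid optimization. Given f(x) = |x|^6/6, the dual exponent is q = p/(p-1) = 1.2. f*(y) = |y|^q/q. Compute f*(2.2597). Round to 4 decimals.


The conjugate exponent q satisfies 1/p + 1/q = 1.
p = 6, so q = 6/(6 - 1) = 1.2
|y|^q = 2.2597^1.2 = 2.6599
f*(2.2597) = 2.6599 / 1.2 = 2.2166


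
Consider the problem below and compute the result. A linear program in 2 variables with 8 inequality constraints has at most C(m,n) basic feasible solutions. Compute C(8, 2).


Each vertex corresponds to some choice of n active constraints out of m, so the number of vertices is at most C(m, n) = m! / (n!(m-n)!).
m = 8, n = 2
Numerator: 8 * 7
Denominator: 2! = 2
C(8, 2) = 28


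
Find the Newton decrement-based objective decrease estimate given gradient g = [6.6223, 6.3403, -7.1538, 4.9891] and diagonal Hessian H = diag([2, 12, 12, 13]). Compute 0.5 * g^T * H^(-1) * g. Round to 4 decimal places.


Step 1: H is diagonal, so H^(-1) * g = [3.3112, 0.5284, -0.5962, 0.3838].
Step 2: g^T H^(-1) g = sum_i g_i^2 / H_ii
  = (6.6223)^2/2 + (6.3403)^2/12 + (-7.1538)^2/12 + (4.9891)^2/13
  = 21.9274 + 3.35 + 4.2647 + 1.9147 = 31.4568
Step 3: Objective decrease = 0.5 * g^T H^(-1) g = 15.7284


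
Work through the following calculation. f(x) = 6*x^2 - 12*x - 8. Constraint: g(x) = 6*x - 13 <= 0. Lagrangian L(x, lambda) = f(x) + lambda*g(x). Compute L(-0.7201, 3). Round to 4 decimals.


Step 1: Evaluate f(x).
f(-0.7201) = 6*(-0.7201)^2 - 12*(-0.7201) - 8 = 3.7525
Step 2: Evaluate g(x).
g(-0.7201) = 6*-0.7201 - 13 = -17.3206
Step 3: Compute Lagrangian.
L = 3.7525 + 3*-17.3206 = -48.2093


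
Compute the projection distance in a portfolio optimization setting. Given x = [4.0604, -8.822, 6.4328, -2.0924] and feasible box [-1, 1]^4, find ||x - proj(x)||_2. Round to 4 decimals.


Project each component onto [-1, 1].
clip(4.0604) = 1.0, clip(-8.822) = -1.0, clip(6.4328) = 1.0, clip(-2.0924) = -1.0
Projection = [1.0, -1.0, 1.0, -1.0]
Squared diffs: [9.366, 61.1837, 29.5153, 1.1933]
Distance = sqrt(101.2583) = 10.0627


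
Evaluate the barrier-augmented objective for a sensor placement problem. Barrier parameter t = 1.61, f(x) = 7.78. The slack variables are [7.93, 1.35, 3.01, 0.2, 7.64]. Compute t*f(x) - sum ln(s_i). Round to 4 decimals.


Step 1: Compute log-barrier.
ln values: [2.0707, 0.3001, 1.1019, -1.6094, 2.0334]
phi = -(2.0707 + 0.3001 + 1.1019 - 1.6094 + 2.0334) = -3.8967
Step 2: Compute augmented objective.
t*f(x) = 1.61*7.78 = 12.5258
Total = 12.5258 - 3.8967 = 8.6291


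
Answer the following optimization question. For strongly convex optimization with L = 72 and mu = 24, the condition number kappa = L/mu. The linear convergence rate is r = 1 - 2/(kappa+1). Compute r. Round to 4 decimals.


Step 1: Compute the condition number.
kappa = L/mu = 72/24 = 3.0
Step 2: Compute the convergence rate.
r = 1 - 2/(kappa + 1) = 1 - 2*mu/(L + mu) = (L - mu)/(L + mu) = 48/96 = 0.5


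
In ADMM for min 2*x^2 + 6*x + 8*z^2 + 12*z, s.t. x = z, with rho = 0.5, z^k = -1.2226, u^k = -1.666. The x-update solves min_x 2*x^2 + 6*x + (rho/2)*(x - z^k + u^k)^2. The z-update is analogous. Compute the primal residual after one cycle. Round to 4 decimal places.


ADMM iteration with rho = 0.5, z^k = -1.2226, u^k = -1.666
Step 1: x-update.
Minimize 2*x^2 + 6*x + (0.5/2)*(x + 1.2226 - 1.666)^2
FOC: (2*2 + 0.5)*x = -6 + 0.5*(-1.2226 + 1.666)
x^{k+1} = -1.2841
Step 2: z-update.
Minimize 8*z^2 + 12*z + (0.5/2)*(-1.2841 - z - 1.666)^2
FOC: (2*8 + 0.5)*z = -12 + 0.5*(-1.2841 - 1.666)
z^{k+1} = -0.8167
Step 3: u-update.
u^{k+1} = -1.666 - 1.2841 + 0.8167 = -2.1334
Step 4: Primal residual = |-1.2841 + 0.8167| = 0.4674


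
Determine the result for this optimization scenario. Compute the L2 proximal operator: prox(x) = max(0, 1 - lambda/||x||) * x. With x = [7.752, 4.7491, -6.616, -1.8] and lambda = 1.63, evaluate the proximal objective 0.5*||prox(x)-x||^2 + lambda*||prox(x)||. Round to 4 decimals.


Step 1: Compute ||x||.
||x|| = 11.3868
Step 2: Compute scaling factor.
scale = max(0, 1 - 1.63/11.3868) = 0.8569
Step 3: prox(x) = [6.6423, 4.0693, -5.6689, -1.5423]
||prox(x)|| = 9.7568
Step 4: Proximal objective.
0.5*||prox-x||^2 = 1.3285
lambda*||prox|| = 15.9036
Total = 17.232


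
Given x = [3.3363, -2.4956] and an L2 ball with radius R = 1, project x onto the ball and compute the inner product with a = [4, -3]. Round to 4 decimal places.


Step 1: Compute ||x|| (intermediates to 6 decimals).
||x|| = sqrt(3.3363^2 + (-2.4956)^2) = 4.166403
Step 2: Project.
Since ||x|| > R, scale = R/||x|| = 1/4.166403 = 0.240015, proj(x) = scale * x
proj(x) = [0.800762, -0.598981]
Step 3: Dot product.
a^T * proj(x) = 4*0.800762 - 3*(-0.598981) = 5.0


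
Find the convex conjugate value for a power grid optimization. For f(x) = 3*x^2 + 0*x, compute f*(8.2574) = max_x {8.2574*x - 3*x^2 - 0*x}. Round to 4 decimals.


f*(y) = sup_x {y*x - a*x^2 - b*x} = sup_x {(y-b)*x - a*x^2}
FOC: (y - b) - 2a*x = 0 => x* = (y - b)/(2a)
x* = (8.2574 - 0)/(2*3) = 1.3762
f*(8.2574) = (y-b)^2/(4a) = (8.2574 - 0)^2/(4*3)
= 68.1847/12 = 5.6821


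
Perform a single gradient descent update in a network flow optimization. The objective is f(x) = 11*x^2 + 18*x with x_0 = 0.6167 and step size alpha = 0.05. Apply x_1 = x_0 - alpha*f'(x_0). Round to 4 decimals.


We compute the gradient at x_0 and apply the update.
f'(x) = 22*x + 18
f'(0.6167) = 22*0.6167 + 18 = 31.5674
x_1 = 0.6167 - 0.05*31.5674 = -0.9617


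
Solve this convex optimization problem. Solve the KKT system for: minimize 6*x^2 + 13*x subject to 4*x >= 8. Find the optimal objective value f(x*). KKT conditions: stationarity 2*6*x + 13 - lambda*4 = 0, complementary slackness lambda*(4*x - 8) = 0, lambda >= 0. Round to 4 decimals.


Step 1: Try lambda = 0 (constraint inactive).
x_unc = -13/(2*6) = -1.0833
Check: 4*-1.0833 = -4.3332 < 8 -- violated!
Step 2: Constraint must be active: 4*x = 8
x* = 8/4 = 2.0
lambda = (2*6*2.0 + 13)/4 = 9.25
Step 3: Compute optimal value.
f(x*) = 6*2.0^2 + 13*2.0 = 50.0


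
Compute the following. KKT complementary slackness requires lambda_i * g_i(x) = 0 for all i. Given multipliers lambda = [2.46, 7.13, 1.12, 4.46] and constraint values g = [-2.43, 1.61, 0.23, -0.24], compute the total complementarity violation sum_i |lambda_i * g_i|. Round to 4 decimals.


KKT complementary slackness check:
lambda_1 * g_1 = 2.46 * -2.43 = -5.9778
lambda_2 * g_2 = 7.13 * 1.61 = 11.4793
lambda_3 * g_3 = 1.12 * 0.23 = 0.2576
lambda_4 * g_4 = 4.46 * -0.24 = -1.0704
Total violation = 5.9778 + 11.4793 + 0.2576 + 1.0704 = 18.7851


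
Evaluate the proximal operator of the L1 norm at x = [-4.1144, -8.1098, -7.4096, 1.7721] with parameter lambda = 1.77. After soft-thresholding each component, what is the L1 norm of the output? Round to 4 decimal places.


Soft-thresholding with lambda = 1.77:
prox(-4.1144) = sign(-4.1144)*max(|-4.1144| - 1.77, 0) = -2.3444
prox(-8.1098) = sign(-8.1098)*max(|-8.1098| - 1.77, 0) = -6.3398
prox(-7.4096) = sign(-7.4096)*max(|-7.4096| - 1.77, 0) = -5.6396
prox(1.7721) = sign(1.7721)*max(|1.7721| - 1.77, 0) = 0.0021
prox(x) = [-2.3444, -6.3398, -5.6396, 0.0021]
||prox(x)||_1 = 2.3444 + 6.3398 + 5.6396 + 0.0021 = 14.3259


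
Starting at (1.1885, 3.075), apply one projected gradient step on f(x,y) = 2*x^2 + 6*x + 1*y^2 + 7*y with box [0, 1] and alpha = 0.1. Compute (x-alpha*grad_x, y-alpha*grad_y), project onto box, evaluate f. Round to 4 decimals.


Step 1: Compute gradient at (1.1885, 3.075).
grad_x = 2*2*1.1885 + 6 = 10.754
grad_y = 2*1*3.075 + 7 = 13.15
Step 2: Gradient step.
x_raw = 1.1885 - 0.1*10.754 = 0.1131
y_raw = 3.075 - 0.1*13.15 = 1.76
Step 3: Project onto [0, 1].
x_proj = clip(0.1131) = 0.1131
y_proj = clip(1.76) = 1.0
Step 4: Evaluate f.
f(0.1131, 1.0) = 8.7042


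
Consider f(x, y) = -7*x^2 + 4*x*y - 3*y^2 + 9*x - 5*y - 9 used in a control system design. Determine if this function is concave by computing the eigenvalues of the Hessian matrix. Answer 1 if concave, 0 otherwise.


The Hessian of f(x,y) = -7*x^2 + 4*x*y - 3*y^2 + 9*x - 5*y - 9 is:
H = [[-14, 4], [4, -6]]
Trace = -14 - 6 = -20
Determinant = -14*-6 - (4)^2 = 68
Discriminant = (-20)^2 - 4*68 = 128.0
Eigenvalues: lambda_1 = -15.6569, lambda_2 = -4.3431
The function is concave.

1


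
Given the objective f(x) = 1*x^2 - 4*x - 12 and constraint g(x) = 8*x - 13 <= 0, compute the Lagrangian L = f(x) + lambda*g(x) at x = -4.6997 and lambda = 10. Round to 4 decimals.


Step 1: Evaluate f(x).
f(-4.6997) = 1*(-4.6997)^2 - 4*(-4.6997) - 12 = 28.886
Step 2: Evaluate g(x).
g(-4.6997) = 8*-4.6997 - 13 = -50.5976
Step 3: Compute Lagrangian.
L = 28.886 + 10*-50.5976 = -477.09


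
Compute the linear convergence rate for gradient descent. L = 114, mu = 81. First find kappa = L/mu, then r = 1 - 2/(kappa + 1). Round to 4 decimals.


Step 1: Compute the condition number.
kappa = L/mu = 114/81 = 1.4074
Step 2: Compute the convergence rate.
r = 1 - 2/(kappa + 1) = 1 - 2*mu/(L + mu) = (L - mu)/(L + mu) = 33/195 = 0.1692


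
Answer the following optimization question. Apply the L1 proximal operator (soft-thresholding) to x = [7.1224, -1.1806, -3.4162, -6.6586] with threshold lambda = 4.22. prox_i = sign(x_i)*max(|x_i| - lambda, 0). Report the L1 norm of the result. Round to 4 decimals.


Soft-thresholding with lambda = 4.22:
prox(7.1224) = sign(7.1224)*max(|7.1224| - 4.22, 0) = 2.9024
prox(-1.1806) = sign(-1.1806)*max(|-1.1806| - 4.22, 0) = 0.0
prox(-3.4162) = sign(-3.4162)*max(|-3.4162| - 4.22, 0) = 0.0
prox(-6.6586) = sign(-6.6586)*max(|-6.6586| - 4.22, 0) = -2.4386
prox(x) = [2.9024, 0.0, 0.0, -2.4386]
||prox(x)||_1 = 2.9024 + 0.0 + 0.0 + 2.4386 = 5.341


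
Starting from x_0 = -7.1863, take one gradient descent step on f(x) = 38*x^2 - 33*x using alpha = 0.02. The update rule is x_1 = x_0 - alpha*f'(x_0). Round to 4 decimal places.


We compute the gradient at x_0 and apply the update.
f'(x) = 76*x - 33
f'(-7.1863) = 76*-7.1863 - 33 = -579.1588
x_1 = -7.1863 - 0.02*-579.1588 = 4.3969


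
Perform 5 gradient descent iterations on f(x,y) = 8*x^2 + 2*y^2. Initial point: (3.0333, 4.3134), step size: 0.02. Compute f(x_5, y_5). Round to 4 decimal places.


Gradient descent on f(x,y) = 8*x^2 + 2*y^2.
Starting point: (3.0333, 4.3134), alpha = 0.02
Step 1: grad_x = 2*8*3.0333 = 48.5328, grad_y = 2*2*4.3134 = 17.2536
  x_1 = 3.0333 - 0.02*48.5328 = 2.0626
  y_1 = 4.3134 - 0.02*17.2536 = 3.9683
Step 2: grad_x = 2*8*2.0626 = 33.0023, grad_y = 2*2*3.9683 = 15.8733
  x_2 = 2.0626 - 0.02*33.0023 = 1.4026
  y_2 = 3.9683 - 0.02*15.8733 = 3.6509
Step 3: grad_x = 2*8*1.4026 = 22.4416, grad_y = 2*2*3.6509 = 14.6034
  x_3 = 1.4026 - 0.02*22.4416 = 0.9538
  y_3 = 3.6509 - 0.02*14.6034 = 3.3588
Step 4: grad_x = 2*8*0.9538 = 15.2603, grad_y = 2*2*3.3588 = 13.4352
  x_4 = 0.9538 - 0.02*15.2603 = 0.6486
  y_4 = 3.3588 - 0.02*13.4352 = 3.0901
Step 5: grad_x = 2*8*0.6486 = 10.377, grad_y = 2*2*3.0901 = 12.3604
  x_5 = 0.6486 - 0.02*10.377 = 0.441
  y_5 = 3.0901 - 0.02*12.3604 = 2.8429
f(0.441, 2.8429) = 8*0.441^2 + 2*2.8429^2 = 17.72


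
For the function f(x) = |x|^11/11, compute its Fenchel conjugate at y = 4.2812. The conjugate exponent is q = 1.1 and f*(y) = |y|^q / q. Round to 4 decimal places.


The conjugate exponent q satisfies 1/p + 1/q = 1.
p = 11, so q = 11/(11 - 1) = 1.1
|y|^q = 4.2812^1.1 = 4.9513
f*(4.2812) = 4.9513 / 1.1 = 4.5012


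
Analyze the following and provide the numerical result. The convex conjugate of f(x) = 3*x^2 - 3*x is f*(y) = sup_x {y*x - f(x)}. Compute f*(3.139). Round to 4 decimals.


f*(y) = sup_x {y*x - a*x^2 - b*x} = sup_x {(y-b)*x - a*x^2}
FOC: (y - b) - 2a*x = 0 => x* = (y - b)/(2a)
x* = (3.139 + 3)/(2*3) = 1.0232
f*(3.139) = (y-b)^2/(4a) = (3.139 + 3)^2/(4*3)
= 37.6873/12 = 3.1406


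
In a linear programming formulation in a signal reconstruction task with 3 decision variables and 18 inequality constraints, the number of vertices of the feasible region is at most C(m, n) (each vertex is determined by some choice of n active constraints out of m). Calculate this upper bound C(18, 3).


Each vertex corresponds to some choice of n active constraints out of m, so the number of vertices is at most C(m, n) = m! / (n!(m-n)!).
m = 18, n = 3
Numerator: 18 * 17 * 16
Denominator: 3! = 6
C(18, 3) = 816


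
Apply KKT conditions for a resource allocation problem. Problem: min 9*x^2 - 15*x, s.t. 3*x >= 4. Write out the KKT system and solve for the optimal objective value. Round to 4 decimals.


Step 1: Try lambda = 0 (constraint inactive).
x_unc = 15/(2*9) = 0.8333
Check: 3*0.8333 = 2.4999 < 4 -- violated!
Step 2: Constraint must be active: 3*x = 4
x* = 4/3 = 1.3333 (rounded; the exact value 4/3 is used below)
lambda = (2*9*(4/3) - 15)/3 = 3.0
Step 3: Compute optimal value.
f(x*) = 9*(4/3)^2 - 15*(4/3) = -4.0


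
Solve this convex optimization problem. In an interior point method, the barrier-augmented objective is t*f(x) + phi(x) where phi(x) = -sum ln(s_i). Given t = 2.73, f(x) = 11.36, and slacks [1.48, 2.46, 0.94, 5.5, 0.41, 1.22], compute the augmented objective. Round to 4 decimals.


Step 1: Compute log-barrier.
ln values: [0.392, 0.9002, -0.0619, 1.7047, -0.8916, 0.1989]
phi = -(0.392 + 0.9002 - 0.0619 + 1.7047 - 0.8916 + 0.1989) = -2.2423
Step 2: Compute augmented objective.
t*f(x) = 2.73*11.36 = 31.0128
Total = 31.0128 - 2.2423 = 28.7705


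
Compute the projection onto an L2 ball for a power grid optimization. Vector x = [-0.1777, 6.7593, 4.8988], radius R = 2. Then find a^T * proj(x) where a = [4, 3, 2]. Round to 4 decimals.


Step 1: Compute ||x|| (intermediates to 6 decimals).
||x|| = sqrt((-0.1777)^2 + 6.7593^2 + 4.8988^2) = 8.349728
Step 2: Project.
Since ||x|| > R, scale = R/||x|| = 2/8.349728 = 0.239529, proj(x) = scale * x
proj(x) = [-0.042564, 1.619048, 1.173405]
Step 3: Dot product.
a^T * proj(x) = 4*(-0.042564) + 3*1.619048 + 2*1.173405 = 7.0337


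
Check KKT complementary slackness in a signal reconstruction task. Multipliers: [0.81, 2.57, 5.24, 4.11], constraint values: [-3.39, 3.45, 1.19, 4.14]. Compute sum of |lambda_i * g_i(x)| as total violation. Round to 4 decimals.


KKT complementary slackness check:
lambda_1 * g_1 = 0.81 * -3.39 = -2.7459
lambda_2 * g_2 = 2.57 * 3.45 = 8.8665
lambda_3 * g_3 = 5.24 * 1.19 = 6.2356
lambda_4 * g_4 = 4.11 * 4.14 = 17.0154
Total violation = 2.7459 + 8.8665 + 6.2356 + 17.0154 = 34.8634


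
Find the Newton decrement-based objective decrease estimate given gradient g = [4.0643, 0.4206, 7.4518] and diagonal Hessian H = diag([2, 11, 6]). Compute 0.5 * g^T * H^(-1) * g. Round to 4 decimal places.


Step 1: H is diagonal, so H^(-1) * g = [2.0322, 0.0382, 1.242].
Step 2: g^T H^(-1) g = sum_i g_i^2 / H_ii
  = (4.0643)^2/2 + (0.4206)^2/11 + (7.4518)^2/6
  = 8.2593 + 0.0161 + 9.2549 = 17.5302
Step 3: Objective decrease = 0.5 * g^T H^(-1) g = 8.7651


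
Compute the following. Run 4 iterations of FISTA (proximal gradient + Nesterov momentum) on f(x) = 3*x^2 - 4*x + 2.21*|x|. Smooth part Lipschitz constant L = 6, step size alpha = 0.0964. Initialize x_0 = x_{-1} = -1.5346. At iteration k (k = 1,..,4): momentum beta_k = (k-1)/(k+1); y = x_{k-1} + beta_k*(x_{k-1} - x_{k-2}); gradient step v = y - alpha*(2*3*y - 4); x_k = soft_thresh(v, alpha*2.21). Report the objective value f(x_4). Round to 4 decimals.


FISTA on f(x) = 3*x^2 - 4*x + 2.21*|x|
L = 6, alpha = 0.0964
Iteration 1: beta = 0.0, y = -1.5346 + 0.0*(-1.5346 + 1.5346) = -1.5346
  grad(y) = -13.2076, v = y - alpha*grad = -0.2614
  prox(v) = soft_thresh(-0.2614, 0.213) = -0.0483
Iteration 2: beta = 0.3333, y = -0.0483 + 0.3333*(-0.0483 + 1.5346) = 0.4471
  grad(y) = -1.3175, v = y - alpha*grad = 0.5741
  prox(v) = soft_thresh(0.5741, 0.213) = 0.361
Iteration 3: beta = 0.5, y = 0.361 + 0.5*(0.361 + 0.0483) = 0.5657
  grad(y) = -0.6056, v = y - alpha*grad = 0.6241
  prox(v) = soft_thresh(0.6241, 0.213) = 0.4111
Iteration 4: beta = 0.6, y = 0.4111 + 0.6*(0.4111 - 0.361) = 0.4411
  grad(y) = -1.3535, v = y - alpha*grad = 0.5716
  prox(v) = soft_thresh(0.5716, 0.213) = 0.3585
f(x_4) = 3*0.3585^2 - 4*0.3585 + 2.21*|0.3585| = -0.2561


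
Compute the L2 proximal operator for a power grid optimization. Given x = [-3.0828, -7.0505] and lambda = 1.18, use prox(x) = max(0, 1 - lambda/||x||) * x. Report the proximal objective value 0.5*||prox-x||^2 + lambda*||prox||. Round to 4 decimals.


Step 1: Compute ||x||.
||x|| = 7.695
Step 2: Compute scaling factor.
scale = max(0, 1 - 1.18/7.695) = 0.8467
Step 3: prox(x) = [-2.6101, -5.9693]
||prox(x)|| = 6.515
Step 4: Proximal objective.
0.5*||prox-x||^2 = 0.6962
lambda*||prox|| = 7.6877
Total = 8.3839


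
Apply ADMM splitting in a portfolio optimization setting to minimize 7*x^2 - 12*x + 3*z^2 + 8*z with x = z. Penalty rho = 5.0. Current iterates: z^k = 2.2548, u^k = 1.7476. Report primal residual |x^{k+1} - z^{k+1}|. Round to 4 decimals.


ADMM iteration with rho = 5.0, z^k = 2.2548, u^k = 1.7476
Step 1: x-update.
Minimize 7*x^2 - 12*x + (5.0/2)*(x - 2.2548 + 1.7476)^2
FOC: (2*7 + 5.0)*x = 12 + 5.0*(2.2548 - 1.7476)
x^{k+1} = 0.7651
Step 2: z-update.
Minimize 3*z^2 + 8*z + (5.0/2)*(0.7651 - z + 1.7476)^2
FOC: (2*3 + 5.0)*z = -8 + 5.0*(0.7651 + 1.7476)
z^{k+1} = 0.4148
Step 3: u-update.
u^{k+1} = 1.7476 + 0.7651 - 0.4148 = 2.0978
Step 4: Primal residual = |0.7651 - 0.4148| = 0.3502


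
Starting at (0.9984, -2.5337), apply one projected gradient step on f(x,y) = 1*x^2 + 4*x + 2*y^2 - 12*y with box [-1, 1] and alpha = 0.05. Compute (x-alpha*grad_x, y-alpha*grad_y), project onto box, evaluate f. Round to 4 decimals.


Step 1: Compute gradient at (0.9984, -2.5337).
grad_x = 2*1*0.9984 + 4 = 5.9968
grad_y = 2*2*-2.5337 - 12 = -22.1348
Step 2: Gradient step.
x_raw = 0.9984 - 0.05*5.9968 = 0.6986
y_raw = -2.5337 - 0.05*-22.1348 = -1.427
Step 3: Project onto [-1, 1].
x_proj = clip(0.6986) = 0.6986
y_proj = clip(-1.427) = -1.0
Step 4: Evaluate f.
f(0.6986, -1.0) = 17.2822


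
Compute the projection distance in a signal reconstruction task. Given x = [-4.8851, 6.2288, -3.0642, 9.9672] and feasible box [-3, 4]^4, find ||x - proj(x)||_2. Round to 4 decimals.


Project each component onto [-3, 4].
clip(-4.8851) = -3.0, clip(6.2288) = 4.0, clip(-3.0642) = -3.0, clip(9.9672) = 4.0
Projection = [-3.0, 4.0, -3.0, 4.0]
Squared diffs: [3.5536, 4.9675, 0.0041, 35.6075]
Distance = sqrt(44.1327) = 6.6432


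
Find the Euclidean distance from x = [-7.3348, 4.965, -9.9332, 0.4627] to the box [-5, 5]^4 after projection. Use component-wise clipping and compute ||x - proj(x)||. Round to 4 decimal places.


Project each component onto [-5, 5].
clip(-7.3348) = -5.0, clip(4.965) = 4.965, clip(-9.9332) = -5.0, clip(0.4627) = 0.4627
Projection = [-5.0, 4.965, -5.0, 0.4627]
Squared diffs: [5.4513, 0.0, 24.3365, 0.0]
Distance = sqrt(29.7878) = 5.4578


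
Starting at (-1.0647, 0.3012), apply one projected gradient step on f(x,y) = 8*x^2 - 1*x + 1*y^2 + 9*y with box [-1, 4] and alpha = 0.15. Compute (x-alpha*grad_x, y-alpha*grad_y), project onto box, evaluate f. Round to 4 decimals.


Step 1: Compute gradient at (-1.0647, 0.3012).
grad_x = 2*8*-1.0647 - 1 = -18.0352
grad_y = 2*1*0.3012 + 9 = 9.6024
Step 2: Gradient step.
x_raw = -1.0647 - 0.15*-18.0352 = 1.6406
y_raw = 0.3012 - 0.15*9.6024 = -1.1392
Step 3: Project onto [-1, 4].
x_proj = clip(1.6406) = 1.6406
y_proj = clip(-1.1392) = -1.0
Step 4: Evaluate f.
f(1.6406, -1.0) = 11.8914


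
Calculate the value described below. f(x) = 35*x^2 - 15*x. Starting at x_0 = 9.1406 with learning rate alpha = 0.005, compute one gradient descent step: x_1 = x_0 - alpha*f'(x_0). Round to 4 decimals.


We compute the gradient at x_0 and apply the update.
f'(x) = 70*x - 15
f'(9.1406) = 70*9.1406 - 15 = 624.842
x_1 = 9.1406 - 0.005*624.842 = 6.0164


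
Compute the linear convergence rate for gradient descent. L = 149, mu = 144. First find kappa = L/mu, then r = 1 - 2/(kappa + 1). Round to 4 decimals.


Step 1: Compute the condition number.
kappa = L/mu = 149/144 = 1.0347
Step 2: Compute the convergence rate.
r = 1 - 2/(kappa + 1) = 1 - 2*mu/(L + mu) = (L - mu)/(L + mu) = 5/293 = 0.0171


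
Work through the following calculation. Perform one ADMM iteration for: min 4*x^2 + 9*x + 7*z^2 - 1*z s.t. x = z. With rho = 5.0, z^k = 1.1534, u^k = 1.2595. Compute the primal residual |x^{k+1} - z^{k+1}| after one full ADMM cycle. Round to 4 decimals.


ADMM iteration with rho = 5.0, z^k = 1.1534, u^k = 1.2595
Step 1: x-update.
Minimize 4*x^2 + 9*x + (5.0/2)*(x - 1.1534 + 1.2595)^2
FOC: (2*4 + 5.0)*x = -9 + 5.0*(1.1534 - 1.2595)
x^{k+1} = -0.7331
Step 2: z-update.
Minimize 7*z^2 - 1*z + (5.0/2)*(-0.7331 - z + 1.2595)^2
FOC: (2*7 + 5.0)*z = 1 + 5.0*(-0.7331 + 1.2595)
z^{k+1} = 0.1912
Step 3: u-update.
u^{k+1} = 1.2595 - 0.7331 - 0.1912 = 0.3352
Step 4: Primal residual = |-0.7331 - 0.1912| = 0.9243


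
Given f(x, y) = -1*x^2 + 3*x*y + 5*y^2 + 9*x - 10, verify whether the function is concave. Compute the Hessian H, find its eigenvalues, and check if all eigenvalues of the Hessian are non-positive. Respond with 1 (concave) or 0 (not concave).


The Hessian of f(x,y) = -1*x^2 + 3*x*y + 5*y^2 + 9*x - 10 is:
H = [[-2, 3], [3, 10]]
Trace = -2 + 10 = 8
Determinant = -2*10 - (3)^2 = -29
Discriminant = (8)^2 - 4*-29 = 180.0
Eigenvalues: lambda_1 = -2.7082, lambda_2 = 10.7082
The function is not concave.

0


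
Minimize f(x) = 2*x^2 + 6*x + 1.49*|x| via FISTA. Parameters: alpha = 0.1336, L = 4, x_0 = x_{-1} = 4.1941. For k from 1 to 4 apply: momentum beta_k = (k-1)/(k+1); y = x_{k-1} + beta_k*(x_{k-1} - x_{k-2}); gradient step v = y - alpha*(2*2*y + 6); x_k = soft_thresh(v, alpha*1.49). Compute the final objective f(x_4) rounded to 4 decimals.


FISTA on f(x) = 2*x^2 + 6*x + 1.49*|x|
L = 4, alpha = 0.1336
Iteration 1: beta = 0.0, y = 4.1941 + 0.0*(4.1941 - 4.1941) = 4.1941
  grad(y) = 22.7764, v = y - alpha*grad = 1.1512
  prox(v) = soft_thresh(1.1512, 0.1991) = 0.9521
Iteration 2: beta = 0.3333, y = 0.9521 + 0.3333*(0.9521 - 4.1941) = -0.1286
  grad(y) = 5.4858, v = y - alpha*grad = -0.8615
  prox(v) = soft_thresh(-0.8615, 0.1991) = -0.6624
Iteration 3: beta = 0.5, y = -0.6624 + 0.5*(-0.6624 - 0.9521) = -1.4696
  grad(y) = 0.1214, v = y - alpha*grad = -1.4859
  prox(v) = soft_thresh(-1.4859, 0.1991) = -1.2868
Iteration 4: beta = 0.6, y = -1.2868 + 0.6*(-1.2868 + 0.6624) = -1.6614
  grad(y) = -0.6458, v = y - alpha*grad = -1.5752
  prox(v) = soft_thresh(-1.5752, 0.1991) = -1.3761
f(x_4) = 2*(-1.3761)^2 + 6*(-1.3761) + 1.49*|-1.3761| = -2.4189


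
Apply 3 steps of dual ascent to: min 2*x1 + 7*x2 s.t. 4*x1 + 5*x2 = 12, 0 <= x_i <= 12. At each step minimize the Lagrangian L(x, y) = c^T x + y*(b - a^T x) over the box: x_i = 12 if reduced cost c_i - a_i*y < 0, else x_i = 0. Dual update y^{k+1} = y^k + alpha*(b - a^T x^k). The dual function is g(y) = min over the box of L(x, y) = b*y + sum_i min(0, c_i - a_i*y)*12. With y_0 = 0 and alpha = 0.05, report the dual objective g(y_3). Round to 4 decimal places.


Dual ascent for LP: min 2*x1 + 7*x2, 4*x1 + 5*x2 = 12, 0 <= x_i <= 12
Step 1: y^k = 0.0, reduced costs: (2.0, 7.0)
  x^k = (0.0, 0.0), subgradient = b - a^T x = 12.0
  y^{k+1} = 0.0 + 0.05*12.0 = 0.6
Step 2: y^k = 0.6, reduced costs: (-0.4, 4.0)
  x^k = (12.0, 0.0), subgradient = b - a^T x = -36.0
  y^{k+1} = 0.6 + 0.05*-36.0 = -1.2
Step 3: y^k = -1.2, reduced costs: (6.8, 13.0)
  x^k = (0.0, 0.0), subgradient = b - a^T x = 12.0
  y^{k+1} = -1.2 + 0.05*12.0 = -0.6
Dual objective at y_3 = -0.6: reduced costs (4.4, 10.0), box minimizer x = (0.0, 0.0)
g(y_3) = b*y + (c1 - a1*y)*x1 + (c2 - a2*y)*x2 = 12*(-0.6) + 4.4*0.0 + 10.0*0.0 = -7.2 + 0.0 + 0.0 = -7.2


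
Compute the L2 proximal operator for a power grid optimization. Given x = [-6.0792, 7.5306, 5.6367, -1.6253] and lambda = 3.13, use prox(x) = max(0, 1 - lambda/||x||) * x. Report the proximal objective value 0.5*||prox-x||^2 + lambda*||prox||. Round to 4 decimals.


Step 1: Compute ||x||.
||x|| = 11.3173
Step 2: Compute scaling factor.
scale = max(0, 1 - 3.13/11.3173) = 0.7234
Step 3: prox(x) = [-4.3979, 5.4479, 4.0778, -1.1758]
||prox(x)|| = 8.1873
Step 4: Proximal objective.
0.5*||prox-x||^2 = 4.8985
lambda*||prox|| = 25.6262
Total = 30.5246


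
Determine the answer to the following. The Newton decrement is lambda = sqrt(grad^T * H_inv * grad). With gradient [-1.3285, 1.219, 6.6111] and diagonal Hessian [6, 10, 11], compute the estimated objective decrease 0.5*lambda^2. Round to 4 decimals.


Step 1: H is diagonal, so H^(-1) * g = [-0.2214, 0.1219, 0.601].
Step 2: g^T H^(-1) g = sum_i g_i^2 / H_ii
  = (-1.3285)^2/6 + (1.219)^2/10 + (6.6111)^2/11
  = 0.2942 + 0.1486 + 3.9733 = 4.4161
Step 3: Objective decrease = 0.5 * g^T H^(-1) g = 2.208


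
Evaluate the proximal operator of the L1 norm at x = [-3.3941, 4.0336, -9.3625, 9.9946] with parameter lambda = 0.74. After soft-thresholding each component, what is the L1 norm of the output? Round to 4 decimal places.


Soft-thresholding with lambda = 0.74:
prox(-3.3941) = sign(-3.3941)*max(|-3.3941| - 0.74, 0) = -2.6541
prox(4.0336) = sign(4.0336)*max(|4.0336| - 0.74, 0) = 3.2936
prox(-9.3625) = sign(-9.3625)*max(|-9.3625| - 0.74, 0) = -8.6225
prox(9.9946) = sign(9.9946)*max(|9.9946| - 0.74, 0) = 9.2546
prox(x) = [-2.6541, 3.2936, -8.6225, 9.2546]
||prox(x)||_1 = 2.6541 + 3.2936 + 8.6225 + 9.2546 = 23.8248


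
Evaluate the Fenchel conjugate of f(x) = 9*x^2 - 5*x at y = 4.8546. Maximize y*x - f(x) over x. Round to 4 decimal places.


f*(y) = sup_x {y*x - a*x^2 - b*x} = sup_x {(y-b)*x - a*x^2}
FOC: (y - b) - 2a*x = 0 => x* = (y - b)/(2a)
x* = (4.8546 + 5)/(2*9) = 0.5475
f*(4.8546) = (y-b)^2/(4a) = (4.8546 + 5)^2/(4*9)
= 97.1131/36 = 2.6976


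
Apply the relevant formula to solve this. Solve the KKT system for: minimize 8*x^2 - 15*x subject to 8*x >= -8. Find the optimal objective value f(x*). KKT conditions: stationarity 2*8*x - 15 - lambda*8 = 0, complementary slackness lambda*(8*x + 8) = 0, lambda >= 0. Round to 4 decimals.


Step 1: Try lambda = 0 (constraint inactive).
Stationarity: 2*8*x - 15 = 0
x* = 15/(2*8) = 0.9375
Check constraint: 8*0.9375 = 7.5 >= -8 -- satisfied.
Step 2: Compute optimal value.
f(x*) = 8*0.9375^2 - 15*0.9375 = -7.0313


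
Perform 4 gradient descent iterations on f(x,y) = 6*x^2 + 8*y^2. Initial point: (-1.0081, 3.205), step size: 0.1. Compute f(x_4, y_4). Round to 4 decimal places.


Gradient descent on f(x,y) = 6*x^2 + 8*y^2.
Starting point: (-1.0081, 3.205), alpha = 0.1
Step 1: grad_x = 2*6*-1.0081 = -12.0972, grad_y = 2*8*3.205 = 51.28
  x_1 = -1.0081 - 0.1*-12.0972 = 0.2016
  y_1 = 3.205 - 0.1*51.28 = -1.923
Step 2: grad_x = 2*6*0.2016 = 2.4194, grad_y = 2*8*-1.923 = -30.768
  x_2 = 0.2016 - 0.1*2.4194 = -0.0403
  y_2 = -1.923 - 0.1*-30.768 = 1.1538
Step 3: grad_x = 2*6*-0.0403 = -0.4839, grad_y = 2*8*1.1538 = 18.4608
  x_3 = -0.0403 - 0.1*-0.4839 = 0.0081
  y_3 = 1.1538 - 0.1*18.4608 = -0.6923
Step 4: grad_x = 2*6*0.0081 = 0.0968, grad_y = 2*8*-0.6923 = -11.0765
  x_4 = 0.0081 - 0.1*0.0968 = -0.0016
  y_4 = -0.6923 - 0.1*-11.0765 = 0.4154
f(-0.0016, 0.4154) = 6*(-0.0016)^2 + 8*0.4154^2 = 1.3803


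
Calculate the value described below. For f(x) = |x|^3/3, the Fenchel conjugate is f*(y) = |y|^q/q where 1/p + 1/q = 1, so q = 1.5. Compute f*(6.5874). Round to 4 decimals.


The conjugate exponent q satisfies 1/p + 1/q = 1.
p = 3, so q = 3/(3 - 1) = 1.5
|y|^q = 6.5874^1.5 = 16.9072
f*(6.5874) = 16.9072 / 1.5 = 11.2715


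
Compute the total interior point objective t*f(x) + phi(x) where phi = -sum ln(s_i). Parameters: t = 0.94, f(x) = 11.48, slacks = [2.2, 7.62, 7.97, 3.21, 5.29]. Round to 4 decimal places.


Step 1: Compute log-barrier.
ln values: [0.7885, 2.0308, 2.0757, 1.1663, 1.6658]
phi = -(0.7885 + 2.0308 + 2.0757 + 1.1663 + 1.6658) = -7.727
Step 2: Compute augmented objective.
t*f(x) = 0.94*11.48 = 10.7912
Total = 10.7912 - 7.727 = 3.0642


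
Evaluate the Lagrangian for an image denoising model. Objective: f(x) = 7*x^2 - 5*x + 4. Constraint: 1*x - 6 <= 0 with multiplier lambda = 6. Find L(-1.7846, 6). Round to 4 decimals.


Step 1: Evaluate f(x).
f(-1.7846) = 7*(-1.7846)^2 - 5*(-1.7846) + 4 = 35.2166
Step 2: Evaluate g(x).
g(-1.7846) = 1*-1.7846 - 6 = -7.7846
Step 3: Compute Lagrangian.
L = 35.2166 + 6*-7.7846 = -11.491


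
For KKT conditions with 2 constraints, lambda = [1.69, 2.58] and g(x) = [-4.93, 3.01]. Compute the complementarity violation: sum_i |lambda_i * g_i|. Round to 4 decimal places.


KKT complementary slackness check:
lambda_1 * g_1 = 1.69 * -4.93 = -8.3317
lambda_2 * g_2 = 2.58 * 3.01 = 7.7658
Total violation = 8.3317 + 7.7658 = 16.0975


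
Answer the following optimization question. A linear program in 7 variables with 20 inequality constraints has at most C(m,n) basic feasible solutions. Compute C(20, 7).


Each vertex corresponds to some choice of n active constraints out of m, so the number of vertices is at most C(m, n) = m! / (n!(m-n)!).
m = 20, n = 7
Numerator: 20 * 19 * 18 * 17 * 16 * 15 * 14
Denominator: 7! = 5040
C(20, 7) = 77520


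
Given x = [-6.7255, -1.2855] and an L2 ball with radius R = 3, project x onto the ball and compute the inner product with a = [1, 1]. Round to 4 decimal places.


Step 1: Compute ||x|| (intermediates to 6 decimals).
||x|| = sqrt((-6.7255)^2 + (-1.2855)^2) = 6.847252
Step 2: Project.
Since ||x|| > R, scale = R/||x|| = 3/6.847252 = 0.438132, proj(x) = scale * x
proj(x) = [-2.946657, -0.563219]
Step 3: Dot product.
a^T * proj(x) = 1*(-2.946657) + 1*(-0.563219) = -3.5099


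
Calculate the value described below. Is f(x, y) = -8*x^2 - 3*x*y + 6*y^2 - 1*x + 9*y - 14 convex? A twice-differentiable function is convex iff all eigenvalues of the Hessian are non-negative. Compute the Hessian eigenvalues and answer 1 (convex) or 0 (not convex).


The Hessian of f(x,y) = -8*x^2 - 3*x*y + 6*y^2 - 1*x + 9*y - 14 is:
H = [[-16, -3], [-3, 12]]
Trace = -16 + 12 = -4
Determinant = -16*12 - (-3)^2 = -201
Discriminant = (-4)^2 - 4*-201 = 820.0
Eigenvalues: lambda_1 = -16.3178, lambda_2 = 12.3178
The function is not convex.

0


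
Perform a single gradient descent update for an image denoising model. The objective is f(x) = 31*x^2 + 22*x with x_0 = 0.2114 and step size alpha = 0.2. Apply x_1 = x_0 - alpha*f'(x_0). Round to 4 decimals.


We compute the gradient at x_0 and apply the update.
f'(x) = 62*x + 22
f'(0.2114) = 62*0.2114 + 22 = 35.1068
x_1 = 0.2114 - 0.2*35.1068 = -6.81


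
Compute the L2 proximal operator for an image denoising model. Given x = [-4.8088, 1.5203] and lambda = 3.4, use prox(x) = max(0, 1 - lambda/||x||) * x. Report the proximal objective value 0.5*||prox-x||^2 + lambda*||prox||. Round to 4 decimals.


Step 1: Compute ||x||.
||x|| = 5.0434
Step 2: Compute scaling factor.
scale = max(0, 1 - 3.4/5.0434) = 0.3259
Step 3: prox(x) = [-1.567, 0.4954]
||prox(x)|| = 1.6434
Step 4: Proximal objective.
0.5*||prox-x||^2 = 5.78
lambda*||prox|| = 5.5876
Total = 11.3676


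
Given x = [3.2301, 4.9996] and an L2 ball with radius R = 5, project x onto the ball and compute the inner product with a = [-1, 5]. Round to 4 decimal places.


Step 1: Compute ||x|| (intermediates to 6 decimals).
||x|| = sqrt(3.2301^2 + 4.9996^2) = 5.952272
Step 2: Project.
Since ||x|| > R, scale = R/||x|| = 5/5.952272 = 0.840015, proj(x) = scale * x
proj(x) = [2.713332, 4.199739]
Step 3: Dot product.
a^T * proj(x) = -1*2.713332 + 5*4.199739 = 18.2854


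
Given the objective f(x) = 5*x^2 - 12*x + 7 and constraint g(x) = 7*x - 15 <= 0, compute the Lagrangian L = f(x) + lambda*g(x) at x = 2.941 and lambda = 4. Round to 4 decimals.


Step 1: Evaluate f(x).
f(2.941) = 5*2.941^2 - 12*2.941 + 7 = 14.9554
Step 2: Evaluate g(x).
g(2.941) = 7*2.941 - 15 = 5.587
Step 3: Compute Lagrangian.
L = 14.9554 + 4*5.587 = 37.3034


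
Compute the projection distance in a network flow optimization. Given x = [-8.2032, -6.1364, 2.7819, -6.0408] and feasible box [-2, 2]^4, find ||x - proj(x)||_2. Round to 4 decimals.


Project each component onto [-2, 2].
clip(-8.2032) = -2.0, clip(-6.1364) = -2.0, clip(2.7819) = 2.0, clip(-6.0408) = -2.0
Projection = [-2.0, -2.0, 2.0, -2.0]
Squared diffs: [38.4797, 17.1098, 0.6114, 16.3281]
Distance = sqrt(72.529) = 8.5164


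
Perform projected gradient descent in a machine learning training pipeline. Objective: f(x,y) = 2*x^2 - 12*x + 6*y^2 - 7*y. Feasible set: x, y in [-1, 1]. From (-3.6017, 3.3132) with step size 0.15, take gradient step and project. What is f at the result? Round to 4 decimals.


Step 1: Compute gradient at (-3.6017, 3.3132).
grad_x = 2*2*-3.6017 - 12 = -26.4068
grad_y = 2*6*3.3132 - 7 = 32.7584
Step 2: Gradient step.
x_raw = -3.6017 - 0.15*-26.4068 = 0.3593
y_raw = 3.3132 - 0.15*32.7584 = -1.6006
Step 3: Project onto [-1, 1].
x_proj = clip(0.3593) = 0.3593
y_proj = clip(-1.6006) = -1.0
Step 4: Evaluate f.
f(0.3593, -1.0) = 8.9464


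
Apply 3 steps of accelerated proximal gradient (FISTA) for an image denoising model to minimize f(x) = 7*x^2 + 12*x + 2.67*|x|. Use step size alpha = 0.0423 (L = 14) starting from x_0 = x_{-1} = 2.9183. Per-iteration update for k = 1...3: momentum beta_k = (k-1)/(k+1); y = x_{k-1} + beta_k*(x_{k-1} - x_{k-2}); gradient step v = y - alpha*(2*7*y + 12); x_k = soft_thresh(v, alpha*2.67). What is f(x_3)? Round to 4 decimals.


FISTA on f(x) = 7*x^2 + 12*x + 2.67*|x|
L = 14, alpha = 0.0423
Iteration 1: beta = 0.0, y = 2.9183 + 0.0*(2.9183 - 2.9183) = 2.9183
  grad(y) = 52.8562, v = y - alpha*grad = 0.6825
  prox(v) = soft_thresh(0.6825, 0.1129) = 0.5695
Iteration 2: beta = 0.3333, y = 0.5695 + 0.3333*(0.5695 - 2.9183) = -0.2134
  grad(y) = 9.0127, v = y - alpha*grad = -0.5946
  prox(v) = soft_thresh(-0.5946, 0.1129) = -0.4817
Iteration 3: beta = 0.5, y = -0.4817 + 0.5*(-0.4817 - 0.5695) = -1.0073
  grad(y) = -2.102, v = y - alpha*grad = -0.9184
  prox(v) = soft_thresh(-0.9184, 0.1129) = -0.8054
f(x_3) = 7*(-0.8054)^2 + 12*(-0.8054) + 2.67*|-0.8054| = -2.9736


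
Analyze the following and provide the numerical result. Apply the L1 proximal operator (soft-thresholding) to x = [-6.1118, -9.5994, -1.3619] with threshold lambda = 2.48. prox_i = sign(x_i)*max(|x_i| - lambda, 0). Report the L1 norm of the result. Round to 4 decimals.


Soft-thresholding with lambda = 2.48:
prox(-6.1118) = sign(-6.1118)*max(|-6.1118| - 2.48, 0) = -3.6318
prox(-9.5994) = sign(-9.5994)*max(|-9.5994| - 2.48, 0) = -7.1194
prox(-1.3619) = sign(-1.3619)*max(|-1.3619| - 2.48, 0) = 0.0
prox(x) = [-3.6318, -7.1194, 0.0]
||prox(x)||_1 = 3.6318 + 7.1194 + 0.0 = 10.7512


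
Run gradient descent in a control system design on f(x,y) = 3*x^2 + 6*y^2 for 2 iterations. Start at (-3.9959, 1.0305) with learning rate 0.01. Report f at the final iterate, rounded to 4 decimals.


Gradient descent on f(x,y) = 3*x^2 + 6*y^2.
Starting point: (-3.9959, 1.0305), alpha = 0.01
Step 1: grad_x = 2*3*-3.9959 = -23.9754, grad_y = 2*6*1.0305 = 12.366
  x_1 = -3.9959 - 0.01*-23.9754 = -3.7561
  y_1 = 1.0305 - 0.01*12.366 = 0.9068
Step 2: grad_x = 2*3*-3.7561 = -22.5369, grad_y = 2*6*0.9068 = 10.8821
  x_2 = -3.7561 - 0.01*-22.5369 = -3.5308
  y_2 = 0.9068 - 0.01*10.8821 = 0.798
f(-3.5308, 0.798) = 3*(-3.5308)^2 + 6*0.798^2 = 41.2202


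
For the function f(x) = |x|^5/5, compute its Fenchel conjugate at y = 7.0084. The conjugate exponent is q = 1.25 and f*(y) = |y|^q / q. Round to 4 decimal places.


The conjugate exponent q satisfies 1/p + 1/q = 1.
p = 5, so q = 5/(5 - 1) = 1.25
|y|^q = 7.0084^1.25 = 11.4031
f*(7.0084) = 11.4031 / 1.25 = 9.1225


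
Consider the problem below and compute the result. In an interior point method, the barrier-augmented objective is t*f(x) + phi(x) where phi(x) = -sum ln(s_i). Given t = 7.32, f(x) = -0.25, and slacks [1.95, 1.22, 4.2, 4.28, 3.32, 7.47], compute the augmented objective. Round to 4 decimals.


Step 1: Compute log-barrier.
ln values: [0.6678, 0.1989, 1.4351, 1.454, 1.2, 2.0109]
phi = -(0.6678 + 0.1989 + 1.4351 + 1.454 + 1.2 + 2.0109) = -6.9666
Step 2: Compute augmented objective.
t*f(x) = 7.32*-0.25 = -1.83
Total = -1.83 - 6.9666 = -8.7966


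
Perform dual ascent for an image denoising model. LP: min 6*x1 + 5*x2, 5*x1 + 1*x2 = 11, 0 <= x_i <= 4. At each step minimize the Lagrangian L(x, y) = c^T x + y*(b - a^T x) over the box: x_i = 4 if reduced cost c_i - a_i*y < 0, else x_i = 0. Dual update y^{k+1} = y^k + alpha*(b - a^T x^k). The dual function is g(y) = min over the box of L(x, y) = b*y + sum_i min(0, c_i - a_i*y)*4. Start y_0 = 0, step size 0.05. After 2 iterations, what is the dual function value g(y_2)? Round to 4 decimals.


Dual ascent for LP: min 6*x1 + 5*x2, 5*x1 + 1*x2 = 11, 0 <= x_i <= 4
Step 1: y^k = 0.0, reduced costs: (6.0, 5.0)
  x^k = (0.0, 0.0), subgradient = b - a^T x = 11.0
  y^{k+1} = 0.0 + 0.05*11.0 = 0.55
Step 2: y^k = 0.55, reduced costs: (3.25, 4.45)
  x^k = (0.0, 0.0), subgradient = b - a^T x = 11.0
  y^{k+1} = 0.55 + 0.05*11.0 = 1.1
Dual objective at y_2 = 1.1: reduced costs (0.5, 3.9), box minimizer x = (0.0, 0.0)
g(y_2) = b*y + (c1 - a1*y)*x1 + (c2 - a2*y)*x2 = 11*1.1 + 0.5*0.0 + 3.9*0.0 = 12.1 + 0.0 + 0.0 = 12.1


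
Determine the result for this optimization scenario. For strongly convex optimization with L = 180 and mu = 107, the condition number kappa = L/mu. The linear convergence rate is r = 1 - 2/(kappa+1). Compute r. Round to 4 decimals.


Step 1: Compute the condition number.
kappa = L/mu = 180/107 = 1.6822
Step 2: Compute the convergence rate.
r = 1 - 2/(kappa + 1) = 1 - 2*mu/(L + mu) = (L - mu)/(L + mu) = 73/287 = 0.2544


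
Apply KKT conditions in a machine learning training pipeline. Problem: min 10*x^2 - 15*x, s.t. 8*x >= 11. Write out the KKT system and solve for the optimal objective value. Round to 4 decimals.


Step 1: Try lambda = 0 (constraint inactive).
x_unc = 15/(2*10) = 0.75
Check: 8*0.75 = 6.0 < 11 -- violated!
Step 2: Constraint must be active: 8*x = 11
x* = 11/8 = 1.375
lambda = (2*10*1.375 - 15)/8 = 1.5625
Step 3: Compute optimal value.
f(x*) = 10*1.375^2 - 15*1.375 = -1.7188
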